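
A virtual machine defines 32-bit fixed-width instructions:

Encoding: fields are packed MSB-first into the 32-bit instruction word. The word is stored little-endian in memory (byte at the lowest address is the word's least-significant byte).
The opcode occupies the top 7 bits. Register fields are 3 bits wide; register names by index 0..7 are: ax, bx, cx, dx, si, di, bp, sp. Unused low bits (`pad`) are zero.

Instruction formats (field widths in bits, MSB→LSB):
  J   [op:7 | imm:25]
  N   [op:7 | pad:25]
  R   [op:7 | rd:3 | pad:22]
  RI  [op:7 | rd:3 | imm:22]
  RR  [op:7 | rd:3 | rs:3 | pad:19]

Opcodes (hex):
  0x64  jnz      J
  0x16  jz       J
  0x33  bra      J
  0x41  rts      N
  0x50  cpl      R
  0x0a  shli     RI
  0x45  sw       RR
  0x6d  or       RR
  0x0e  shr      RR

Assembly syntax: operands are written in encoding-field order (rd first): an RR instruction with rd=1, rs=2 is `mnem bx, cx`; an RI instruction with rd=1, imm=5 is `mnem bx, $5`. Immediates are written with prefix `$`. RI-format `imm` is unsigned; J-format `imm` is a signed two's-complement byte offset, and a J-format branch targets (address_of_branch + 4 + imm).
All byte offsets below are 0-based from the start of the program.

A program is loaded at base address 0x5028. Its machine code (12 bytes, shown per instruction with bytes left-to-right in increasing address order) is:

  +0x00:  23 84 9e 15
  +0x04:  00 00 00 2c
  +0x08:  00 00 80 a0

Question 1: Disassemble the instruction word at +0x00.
[00] 23 84 9e 15 → 0x159e8423
  top 7b → 0xa → shli [RI]
  rd: (w>>22)&0x7=0x6 → bp
  imm: (w>>0)&0x3fffff=0x1e8423 → $1999907

shli bp, $1999907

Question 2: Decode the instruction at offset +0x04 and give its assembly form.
+0x04: 00 00 00 2c ⇒ word 0x2c000000 (little)
  top 7b → 0x16 → jz [J]
  imm@[24:0]=0x0 ⇒ $0

jz $0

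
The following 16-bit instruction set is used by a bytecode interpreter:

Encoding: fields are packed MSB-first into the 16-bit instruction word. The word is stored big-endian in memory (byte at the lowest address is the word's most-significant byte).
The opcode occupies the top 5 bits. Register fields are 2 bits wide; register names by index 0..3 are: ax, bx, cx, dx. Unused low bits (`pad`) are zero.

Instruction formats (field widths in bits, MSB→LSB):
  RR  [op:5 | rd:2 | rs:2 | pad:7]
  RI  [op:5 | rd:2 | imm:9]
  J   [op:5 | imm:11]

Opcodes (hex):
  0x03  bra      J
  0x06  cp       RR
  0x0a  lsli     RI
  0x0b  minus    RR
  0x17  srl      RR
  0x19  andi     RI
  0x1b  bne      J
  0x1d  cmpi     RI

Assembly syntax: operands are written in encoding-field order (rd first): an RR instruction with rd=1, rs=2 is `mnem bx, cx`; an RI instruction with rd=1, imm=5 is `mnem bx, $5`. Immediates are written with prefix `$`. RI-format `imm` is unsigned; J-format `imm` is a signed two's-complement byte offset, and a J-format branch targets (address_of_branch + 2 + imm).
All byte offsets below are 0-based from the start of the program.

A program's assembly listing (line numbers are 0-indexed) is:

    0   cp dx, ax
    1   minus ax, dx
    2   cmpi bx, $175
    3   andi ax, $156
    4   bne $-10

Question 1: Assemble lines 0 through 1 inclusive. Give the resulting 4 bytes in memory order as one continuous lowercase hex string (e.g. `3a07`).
36005980

0. cp fields op=0x6:5|rd=3:2|rs=0:2|pad=0:7 → word 3600h → 36 00
1. minus fields op=0xb:5|rd=0:2|rs=3:2|pad=0:7 → word 5980h → 59 80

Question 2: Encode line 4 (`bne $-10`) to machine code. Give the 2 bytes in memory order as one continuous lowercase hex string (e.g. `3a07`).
dff6

4. bne fields op=0x1b:5|imm=-10:11 → word dff6h → df f6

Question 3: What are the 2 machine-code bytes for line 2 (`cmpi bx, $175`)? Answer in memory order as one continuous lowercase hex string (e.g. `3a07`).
eaaf

line 2 (cmpi): pack op=0x1d:5|rd=1:2|imm=175:9 = 0xeaaf; big→ ea af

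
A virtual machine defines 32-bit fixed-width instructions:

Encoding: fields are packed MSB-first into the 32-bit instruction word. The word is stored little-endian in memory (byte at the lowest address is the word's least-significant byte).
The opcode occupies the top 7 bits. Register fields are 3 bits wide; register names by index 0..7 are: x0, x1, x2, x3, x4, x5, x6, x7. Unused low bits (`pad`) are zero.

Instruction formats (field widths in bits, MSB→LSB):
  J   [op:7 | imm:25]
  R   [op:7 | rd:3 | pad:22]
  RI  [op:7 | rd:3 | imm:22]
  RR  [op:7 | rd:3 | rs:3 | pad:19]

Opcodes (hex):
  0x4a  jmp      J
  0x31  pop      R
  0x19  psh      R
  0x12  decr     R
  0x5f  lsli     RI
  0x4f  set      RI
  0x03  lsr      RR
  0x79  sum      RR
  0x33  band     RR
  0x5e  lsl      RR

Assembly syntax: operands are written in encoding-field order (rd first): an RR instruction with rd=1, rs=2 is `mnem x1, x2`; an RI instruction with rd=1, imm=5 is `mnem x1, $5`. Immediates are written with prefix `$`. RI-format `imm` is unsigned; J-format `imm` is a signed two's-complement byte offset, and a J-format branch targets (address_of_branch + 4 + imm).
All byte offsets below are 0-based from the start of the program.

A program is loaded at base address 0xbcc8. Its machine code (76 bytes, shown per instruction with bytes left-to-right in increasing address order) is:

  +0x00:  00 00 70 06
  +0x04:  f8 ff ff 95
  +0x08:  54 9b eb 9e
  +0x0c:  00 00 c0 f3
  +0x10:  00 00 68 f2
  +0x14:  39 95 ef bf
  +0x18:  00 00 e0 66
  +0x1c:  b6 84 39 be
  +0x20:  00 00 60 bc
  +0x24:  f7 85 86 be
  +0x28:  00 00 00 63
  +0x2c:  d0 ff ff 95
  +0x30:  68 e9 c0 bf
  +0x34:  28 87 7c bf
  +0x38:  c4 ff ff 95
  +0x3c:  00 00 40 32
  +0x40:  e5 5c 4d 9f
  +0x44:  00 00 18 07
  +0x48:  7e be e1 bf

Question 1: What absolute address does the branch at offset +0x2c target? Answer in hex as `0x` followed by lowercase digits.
0xbcc8

+0x2c: d0 ff ff 95 ⇒ word 0x95ffffd0 (little)
  op=0x95ffffd0>>25=0x4a ⇒ jmp (J)
  imm@[24:0]=0x1ffffd0 (s25→-48) ⇒ $-48
  target = base 0xbcc8 + off 0x2c + 4 + imm -48 = 0xbcc8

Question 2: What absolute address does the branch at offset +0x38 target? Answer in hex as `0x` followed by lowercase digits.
0xbcc8

+0x38: c4 ff ff 95 ⇒ word 0x95ffffc4 (little)
  opcode bits[31:25]=0x4a: jmp/J
  imm: (w>>0)&0x1ffffff=0x1ffffc4 (s25→-60) → $-60
  target = base 0xbcc8 + off 0x38 + 4 + imm -60 = 0xbcc8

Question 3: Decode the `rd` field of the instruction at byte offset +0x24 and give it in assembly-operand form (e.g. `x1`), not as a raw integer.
+0x24: f7 85 86 be ⇒ word 0xbe8685f7 (little)
  op=0xbe8685f7>>25=0x5f ⇒ lsli (RI)
  [24:22] rd=2 = x2
  [21:0] imm=427511 = $427511

x2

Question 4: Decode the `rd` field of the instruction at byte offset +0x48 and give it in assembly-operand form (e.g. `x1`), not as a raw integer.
x7

+0x48: 7e be e1 bf ⇒ word 0xbfe1be7e (little)
  top 7b → 0x5f → lsli [RI]
  rd@[24:22]=0x7 ⇒ x7
  imm@[21:0]=0x21be7e ⇒ $2211454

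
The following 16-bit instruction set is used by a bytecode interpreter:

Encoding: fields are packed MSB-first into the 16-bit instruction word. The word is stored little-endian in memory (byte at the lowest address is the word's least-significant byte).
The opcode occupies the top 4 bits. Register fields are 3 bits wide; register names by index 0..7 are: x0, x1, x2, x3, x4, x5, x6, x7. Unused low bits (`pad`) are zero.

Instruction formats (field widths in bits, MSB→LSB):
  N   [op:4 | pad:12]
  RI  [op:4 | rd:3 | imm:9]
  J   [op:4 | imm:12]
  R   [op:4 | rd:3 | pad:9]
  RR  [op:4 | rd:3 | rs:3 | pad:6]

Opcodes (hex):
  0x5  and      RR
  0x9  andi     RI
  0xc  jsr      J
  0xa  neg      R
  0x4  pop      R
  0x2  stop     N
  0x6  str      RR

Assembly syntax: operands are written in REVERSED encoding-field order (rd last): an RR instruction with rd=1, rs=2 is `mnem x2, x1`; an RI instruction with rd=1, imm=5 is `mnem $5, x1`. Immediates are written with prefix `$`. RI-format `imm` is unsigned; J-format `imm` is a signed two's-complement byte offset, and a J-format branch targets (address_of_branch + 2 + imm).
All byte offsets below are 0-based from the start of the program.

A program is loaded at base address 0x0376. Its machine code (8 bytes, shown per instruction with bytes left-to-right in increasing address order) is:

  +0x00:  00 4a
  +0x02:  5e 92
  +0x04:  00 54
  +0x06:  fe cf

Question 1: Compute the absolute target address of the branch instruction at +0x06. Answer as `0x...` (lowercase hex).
@+06  little-endian(fe cf) = 0xcffe
  op=0xcffe>>12=0xc ⇒ jsr (J)
  imm@[11:0]=0xffe (s12→-2) ⇒ $-2
  target = base 0x0376 + off 0x06 + 2 + imm -2 = 0x037c

0x037c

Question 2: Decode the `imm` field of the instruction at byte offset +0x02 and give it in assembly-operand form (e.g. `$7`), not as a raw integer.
$94

@+02  little-endian(5e 92) = 0x925e
  top 4b → 0x9 → andi [RI]
  [11:9] rd=1 = x1
  [8:0] imm=94 = $94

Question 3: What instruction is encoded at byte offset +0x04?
and x0, x2

[04] 00 54 → 0x5400
  opcode bits[15:12]=0x5: and/RR
  rd: (w>>9)&0x7=0x2 → x2
  rs: (w>>6)&0x7=0x0 → x0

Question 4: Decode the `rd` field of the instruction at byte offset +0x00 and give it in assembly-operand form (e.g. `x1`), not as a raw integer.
x5

+0x00: 00 4a ⇒ word 0x4a00 (little)
  top 4b → 0x4 → pop [R]
  [11:9] rd=5 = x5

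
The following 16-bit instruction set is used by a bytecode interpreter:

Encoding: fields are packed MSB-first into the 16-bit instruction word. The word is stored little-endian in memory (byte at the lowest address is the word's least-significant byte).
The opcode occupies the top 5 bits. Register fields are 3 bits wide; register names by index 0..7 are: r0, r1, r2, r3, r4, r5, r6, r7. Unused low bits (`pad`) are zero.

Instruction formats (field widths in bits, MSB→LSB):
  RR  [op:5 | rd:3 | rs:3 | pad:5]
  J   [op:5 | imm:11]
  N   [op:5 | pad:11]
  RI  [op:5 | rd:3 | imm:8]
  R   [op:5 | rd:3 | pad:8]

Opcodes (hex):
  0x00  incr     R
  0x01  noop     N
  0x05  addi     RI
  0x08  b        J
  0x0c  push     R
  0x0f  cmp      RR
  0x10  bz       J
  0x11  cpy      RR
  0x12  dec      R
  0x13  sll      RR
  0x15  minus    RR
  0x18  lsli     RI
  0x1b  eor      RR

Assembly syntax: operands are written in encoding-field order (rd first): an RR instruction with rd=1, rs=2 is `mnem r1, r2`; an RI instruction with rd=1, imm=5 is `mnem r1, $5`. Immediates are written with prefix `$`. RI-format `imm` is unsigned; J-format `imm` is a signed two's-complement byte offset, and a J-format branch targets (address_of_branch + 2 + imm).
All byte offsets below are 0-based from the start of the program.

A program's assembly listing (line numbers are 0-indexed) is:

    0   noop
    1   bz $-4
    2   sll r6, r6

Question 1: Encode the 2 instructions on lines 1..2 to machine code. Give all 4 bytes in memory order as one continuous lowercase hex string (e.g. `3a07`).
L1: bz op=0x10:5|imm=-4:11 ⇒ 0x87fc ⇒ little fc 87
L2: sll op=0x13:5|rd=6:3|rs=6:3|pad=0:5 ⇒ 0x9ec0 ⇒ little c0 9e

fc87c09e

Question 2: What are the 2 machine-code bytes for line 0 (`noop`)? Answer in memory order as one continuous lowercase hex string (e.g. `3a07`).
line 0 (noop): pack op=0x1:5|pad=0:11 = 0x0800; little→ 00 08

0008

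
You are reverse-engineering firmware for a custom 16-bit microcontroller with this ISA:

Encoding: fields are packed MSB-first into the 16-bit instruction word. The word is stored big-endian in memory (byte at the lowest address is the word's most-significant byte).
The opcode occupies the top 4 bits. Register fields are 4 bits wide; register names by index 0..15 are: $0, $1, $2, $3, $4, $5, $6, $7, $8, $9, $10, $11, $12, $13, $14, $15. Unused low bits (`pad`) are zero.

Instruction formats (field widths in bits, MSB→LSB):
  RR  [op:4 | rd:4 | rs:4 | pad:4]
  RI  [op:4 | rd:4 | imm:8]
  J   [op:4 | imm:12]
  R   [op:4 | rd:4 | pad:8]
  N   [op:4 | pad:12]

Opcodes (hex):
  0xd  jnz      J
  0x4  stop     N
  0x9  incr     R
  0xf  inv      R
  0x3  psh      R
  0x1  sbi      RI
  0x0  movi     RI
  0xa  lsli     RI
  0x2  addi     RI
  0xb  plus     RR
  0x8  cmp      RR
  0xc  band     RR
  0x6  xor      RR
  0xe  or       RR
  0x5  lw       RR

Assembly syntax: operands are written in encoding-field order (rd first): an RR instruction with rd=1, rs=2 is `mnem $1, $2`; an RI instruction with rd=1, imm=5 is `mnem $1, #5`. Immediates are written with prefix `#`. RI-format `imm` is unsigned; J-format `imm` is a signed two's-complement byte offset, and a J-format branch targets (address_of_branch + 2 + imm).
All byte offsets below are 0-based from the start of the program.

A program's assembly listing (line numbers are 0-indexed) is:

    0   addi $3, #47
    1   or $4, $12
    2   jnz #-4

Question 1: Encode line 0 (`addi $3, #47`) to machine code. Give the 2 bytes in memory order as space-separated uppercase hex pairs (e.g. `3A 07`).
0. addi fields op=0x2:4|rd=3:4|imm=47:8 → word 232fh → 23 2f

23 2F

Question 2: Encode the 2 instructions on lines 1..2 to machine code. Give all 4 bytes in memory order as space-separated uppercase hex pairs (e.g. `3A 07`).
1. or fields op=0xe:4|rd=4:4|rs=12:4|pad=0:4 → word e4c0h → e4 c0
2. jnz fields op=0xd:4|imm=-4:12 → word dffch → df fc

E4 C0 DF FC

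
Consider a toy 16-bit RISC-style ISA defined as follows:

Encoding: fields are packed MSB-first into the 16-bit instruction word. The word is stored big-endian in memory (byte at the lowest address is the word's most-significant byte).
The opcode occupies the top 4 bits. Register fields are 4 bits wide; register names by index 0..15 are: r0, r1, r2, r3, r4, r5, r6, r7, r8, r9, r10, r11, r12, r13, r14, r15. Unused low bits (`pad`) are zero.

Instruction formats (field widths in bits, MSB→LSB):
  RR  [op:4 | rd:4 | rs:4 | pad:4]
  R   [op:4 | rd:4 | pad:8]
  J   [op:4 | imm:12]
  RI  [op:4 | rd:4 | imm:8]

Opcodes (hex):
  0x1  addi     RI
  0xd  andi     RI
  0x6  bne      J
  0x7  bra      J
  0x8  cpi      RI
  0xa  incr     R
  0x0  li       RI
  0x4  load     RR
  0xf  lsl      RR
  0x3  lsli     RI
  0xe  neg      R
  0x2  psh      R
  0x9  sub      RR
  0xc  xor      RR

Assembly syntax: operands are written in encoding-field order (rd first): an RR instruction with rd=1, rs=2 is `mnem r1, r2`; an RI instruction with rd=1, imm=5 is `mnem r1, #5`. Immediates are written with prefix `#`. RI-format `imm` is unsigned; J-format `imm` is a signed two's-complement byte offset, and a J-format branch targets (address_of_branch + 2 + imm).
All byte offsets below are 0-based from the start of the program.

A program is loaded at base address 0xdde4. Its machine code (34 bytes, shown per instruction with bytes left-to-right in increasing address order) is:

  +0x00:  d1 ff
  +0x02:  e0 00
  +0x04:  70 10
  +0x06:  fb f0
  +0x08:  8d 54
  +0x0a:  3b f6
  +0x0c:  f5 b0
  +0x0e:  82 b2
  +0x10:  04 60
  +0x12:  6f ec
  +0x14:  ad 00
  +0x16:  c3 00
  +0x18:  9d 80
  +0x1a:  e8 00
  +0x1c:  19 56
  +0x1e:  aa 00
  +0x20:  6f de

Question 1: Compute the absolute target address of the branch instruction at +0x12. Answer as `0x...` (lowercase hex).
0xdde4

@+12  big-endian(6f ec) = 0x6fec
  op=0x6fec>>12=0x6 ⇒ bne (J)
  imm: (w>>0)&0xfff=0xfec (s12→-20) → #-20
  target = base 0xdde4 + off 0x12 + 2 + imm -20 = 0xdde4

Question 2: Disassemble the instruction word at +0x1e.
incr r10

@+1e  big-endian(aa 00) = 0xaa00
  top 4b → 0xa → incr [R]
  rd@[11:8]=0xa ⇒ r10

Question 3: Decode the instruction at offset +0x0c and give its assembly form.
@+0c  big-endian(f5 b0) = 0xf5b0
  top 4b → 0xf → lsl [RR]
  [11:8] rd=5 = r5
  [7:4] rs=11 = r11

lsl r5, r11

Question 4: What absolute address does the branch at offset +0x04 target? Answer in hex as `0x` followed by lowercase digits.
0xddfa

@+04  big-endian(70 10) = 0x7010
  top 4b → 0x7 → bra [J]
  imm: (w>>0)&0xfff=0x10 → #16
  target = base 0xdde4 + off 0x04 + 2 + imm 16 = 0xddfa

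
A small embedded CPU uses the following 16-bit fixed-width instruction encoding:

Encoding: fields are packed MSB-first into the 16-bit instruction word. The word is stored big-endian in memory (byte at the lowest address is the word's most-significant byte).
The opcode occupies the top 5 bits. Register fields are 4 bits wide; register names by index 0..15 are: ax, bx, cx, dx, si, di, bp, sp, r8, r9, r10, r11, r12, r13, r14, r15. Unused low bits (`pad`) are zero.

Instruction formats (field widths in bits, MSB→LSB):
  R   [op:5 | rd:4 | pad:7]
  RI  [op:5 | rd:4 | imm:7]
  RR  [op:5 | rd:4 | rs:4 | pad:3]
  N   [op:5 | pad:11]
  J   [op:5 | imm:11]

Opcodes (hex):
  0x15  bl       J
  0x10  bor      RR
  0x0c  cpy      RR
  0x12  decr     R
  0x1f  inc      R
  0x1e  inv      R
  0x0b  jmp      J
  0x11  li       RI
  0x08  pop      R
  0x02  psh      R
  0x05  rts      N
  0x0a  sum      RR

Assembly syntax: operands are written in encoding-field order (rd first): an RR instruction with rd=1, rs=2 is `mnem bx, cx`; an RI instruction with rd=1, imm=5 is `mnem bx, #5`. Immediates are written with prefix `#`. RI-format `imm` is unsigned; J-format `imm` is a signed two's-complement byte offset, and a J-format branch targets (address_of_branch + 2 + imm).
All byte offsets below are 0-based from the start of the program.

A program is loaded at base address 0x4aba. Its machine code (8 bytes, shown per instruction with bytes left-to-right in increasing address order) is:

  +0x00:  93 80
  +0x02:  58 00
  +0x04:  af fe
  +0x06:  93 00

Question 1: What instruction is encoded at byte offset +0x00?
+0x00: 93 80 ⇒ word 0x9380 (big)
  opcode bits[15:11]=0x12: decr/R
  rd@[10:7]=0x7 ⇒ sp

decr sp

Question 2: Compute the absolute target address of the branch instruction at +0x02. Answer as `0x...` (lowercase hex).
0x4abe

[02] 58 00 → 0x5800
  op=0x5800>>11=0xb ⇒ jmp (J)
  [10:0] imm=0 = #0
  target = base 0x4aba + off 0x02 + 2 + imm 0 = 0x4abe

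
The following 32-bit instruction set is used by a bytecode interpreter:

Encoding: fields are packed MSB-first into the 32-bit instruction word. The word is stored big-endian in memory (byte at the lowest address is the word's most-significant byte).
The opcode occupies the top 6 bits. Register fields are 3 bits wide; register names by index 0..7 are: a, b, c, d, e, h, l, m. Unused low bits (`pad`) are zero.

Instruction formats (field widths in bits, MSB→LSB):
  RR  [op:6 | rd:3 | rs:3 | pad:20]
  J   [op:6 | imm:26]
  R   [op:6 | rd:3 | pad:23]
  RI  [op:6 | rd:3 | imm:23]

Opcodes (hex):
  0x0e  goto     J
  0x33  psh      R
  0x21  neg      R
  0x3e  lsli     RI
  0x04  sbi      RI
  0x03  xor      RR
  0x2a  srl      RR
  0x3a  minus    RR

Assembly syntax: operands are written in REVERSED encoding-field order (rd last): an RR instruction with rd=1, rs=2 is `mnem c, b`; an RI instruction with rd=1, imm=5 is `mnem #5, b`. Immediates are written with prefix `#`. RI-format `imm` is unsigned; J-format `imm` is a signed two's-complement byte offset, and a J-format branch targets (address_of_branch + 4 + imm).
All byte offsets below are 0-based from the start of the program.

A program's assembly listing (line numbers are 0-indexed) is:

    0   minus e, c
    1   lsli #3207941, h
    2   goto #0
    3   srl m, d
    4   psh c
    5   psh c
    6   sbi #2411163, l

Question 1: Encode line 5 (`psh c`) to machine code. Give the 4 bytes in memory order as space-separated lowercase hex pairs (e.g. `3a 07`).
cd 00 00 00

line 5 (psh): pack op=0x33:6|rd=2:3|pad=0:23 = 0xcd000000; big→ cd 00 00 00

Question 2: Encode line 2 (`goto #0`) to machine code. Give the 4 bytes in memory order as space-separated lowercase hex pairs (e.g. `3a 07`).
L2: goto op=0xe:6|imm=0:26 ⇒ 0x38000000 ⇒ big 38 00 00 00

38 00 00 00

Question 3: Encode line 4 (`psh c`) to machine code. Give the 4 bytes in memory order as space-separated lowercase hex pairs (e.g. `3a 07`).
cd 00 00 00

L4: psh op=0x33:6|rd=2:3|pad=0:23 ⇒ 0xcd000000 ⇒ big cd 00 00 00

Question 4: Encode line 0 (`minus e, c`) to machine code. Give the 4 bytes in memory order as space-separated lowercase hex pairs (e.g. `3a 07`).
L0: minus op=0x3a:6|rd=2:3|rs=4:3|pad=0:20 ⇒ 0xe9400000 ⇒ big e9 40 00 00

e9 40 00 00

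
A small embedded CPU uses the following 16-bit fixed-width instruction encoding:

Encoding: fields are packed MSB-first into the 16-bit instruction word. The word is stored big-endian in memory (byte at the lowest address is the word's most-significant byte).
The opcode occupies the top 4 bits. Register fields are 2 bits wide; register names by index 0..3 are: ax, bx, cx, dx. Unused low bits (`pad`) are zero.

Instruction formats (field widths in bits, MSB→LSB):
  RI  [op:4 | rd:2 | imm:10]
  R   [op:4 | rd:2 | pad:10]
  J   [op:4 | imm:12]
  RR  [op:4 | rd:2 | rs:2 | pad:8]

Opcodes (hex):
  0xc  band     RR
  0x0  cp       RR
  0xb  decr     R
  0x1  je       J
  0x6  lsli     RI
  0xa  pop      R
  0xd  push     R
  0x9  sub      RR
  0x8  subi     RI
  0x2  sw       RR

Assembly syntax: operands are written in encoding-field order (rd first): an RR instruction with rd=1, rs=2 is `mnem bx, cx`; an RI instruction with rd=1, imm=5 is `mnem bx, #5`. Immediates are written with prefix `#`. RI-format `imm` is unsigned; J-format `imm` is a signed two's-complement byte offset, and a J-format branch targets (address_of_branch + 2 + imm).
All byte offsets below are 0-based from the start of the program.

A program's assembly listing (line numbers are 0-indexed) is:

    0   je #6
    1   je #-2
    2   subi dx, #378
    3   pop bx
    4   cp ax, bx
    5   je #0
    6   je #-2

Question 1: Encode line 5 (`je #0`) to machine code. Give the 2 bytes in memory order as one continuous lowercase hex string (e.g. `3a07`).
1000

5. je fields op=0x1:4|imm=0:12 → word 1000h → 10 00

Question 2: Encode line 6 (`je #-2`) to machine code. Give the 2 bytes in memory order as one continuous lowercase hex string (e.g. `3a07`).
6. je fields op=0x1:4|imm=-2:12 → word 1ffeh → 1f fe

1ffe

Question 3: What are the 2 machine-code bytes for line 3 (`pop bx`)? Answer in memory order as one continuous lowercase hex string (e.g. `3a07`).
line 3 (pop): pack op=0xa:4|rd=1:2|pad=0:10 = 0xa400; big→ a4 00

a400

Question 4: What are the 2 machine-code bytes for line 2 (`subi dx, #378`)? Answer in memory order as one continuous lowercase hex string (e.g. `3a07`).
8d7a

L2: subi op=0x8:4|rd=3:2|imm=378:10 ⇒ 0x8d7a ⇒ big 8d 7a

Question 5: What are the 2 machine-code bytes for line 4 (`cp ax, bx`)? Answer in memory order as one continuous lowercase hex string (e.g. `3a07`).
line 4 (cp): pack op=0x0:4|rd=0:2|rs=1:2|pad=0:8 = 0x0100; big→ 01 00

0100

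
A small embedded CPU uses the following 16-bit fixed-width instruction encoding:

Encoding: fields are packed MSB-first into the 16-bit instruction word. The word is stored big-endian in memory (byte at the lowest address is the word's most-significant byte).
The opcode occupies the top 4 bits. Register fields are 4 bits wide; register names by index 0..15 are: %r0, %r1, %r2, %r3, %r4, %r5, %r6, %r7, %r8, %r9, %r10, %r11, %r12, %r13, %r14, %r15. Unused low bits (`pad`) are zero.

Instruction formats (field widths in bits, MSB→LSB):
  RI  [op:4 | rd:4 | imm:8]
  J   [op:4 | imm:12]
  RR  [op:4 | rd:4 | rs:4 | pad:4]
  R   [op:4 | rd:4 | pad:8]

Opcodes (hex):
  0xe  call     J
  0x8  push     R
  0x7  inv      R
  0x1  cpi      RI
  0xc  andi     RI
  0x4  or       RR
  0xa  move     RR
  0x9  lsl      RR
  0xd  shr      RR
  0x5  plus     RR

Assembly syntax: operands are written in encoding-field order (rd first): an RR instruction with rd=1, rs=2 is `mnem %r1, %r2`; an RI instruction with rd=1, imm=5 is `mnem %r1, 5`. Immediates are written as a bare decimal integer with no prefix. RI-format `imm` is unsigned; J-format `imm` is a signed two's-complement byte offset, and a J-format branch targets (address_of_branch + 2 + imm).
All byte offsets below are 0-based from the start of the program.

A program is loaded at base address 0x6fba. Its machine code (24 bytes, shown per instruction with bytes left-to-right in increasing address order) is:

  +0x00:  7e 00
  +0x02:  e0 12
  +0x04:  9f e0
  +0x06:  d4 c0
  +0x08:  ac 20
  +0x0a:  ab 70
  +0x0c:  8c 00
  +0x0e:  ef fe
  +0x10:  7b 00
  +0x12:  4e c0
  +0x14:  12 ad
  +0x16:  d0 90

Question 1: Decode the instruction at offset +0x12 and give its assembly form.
or %r14, %r12

+0x12: 4e c0 ⇒ word 0x4ec0 (big)
  op=0x4ec0>>12=0x4 ⇒ or (RR)
  [11:8] rd=14 = %r14
  [7:4] rs=12 = %r12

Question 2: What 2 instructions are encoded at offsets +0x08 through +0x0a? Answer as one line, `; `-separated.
move %r12, %r2; move %r11, %r7

off 0x08: read ac 20 as big → 0xac20
  top 4b → 0xa → move [RR]
  rd@[11:8]=0xc ⇒ %r12
  rs@[7:4]=0x2 ⇒ %r2
off 0x0a: read ab 70 as big → 0xab70
  top 4b → 0xa → move [RR]
  rd@[11:8]=0xb ⇒ %r11
  rs@[7:4]=0x7 ⇒ %r7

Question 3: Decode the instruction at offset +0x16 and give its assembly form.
[16] d0 90 → 0xd090
  opcode bits[15:12]=0xd: shr/RR
  rd: (w>>8)&0xf=0x0 → %r0
  rs: (w>>4)&0xf=0x9 → %r9

shr %r0, %r9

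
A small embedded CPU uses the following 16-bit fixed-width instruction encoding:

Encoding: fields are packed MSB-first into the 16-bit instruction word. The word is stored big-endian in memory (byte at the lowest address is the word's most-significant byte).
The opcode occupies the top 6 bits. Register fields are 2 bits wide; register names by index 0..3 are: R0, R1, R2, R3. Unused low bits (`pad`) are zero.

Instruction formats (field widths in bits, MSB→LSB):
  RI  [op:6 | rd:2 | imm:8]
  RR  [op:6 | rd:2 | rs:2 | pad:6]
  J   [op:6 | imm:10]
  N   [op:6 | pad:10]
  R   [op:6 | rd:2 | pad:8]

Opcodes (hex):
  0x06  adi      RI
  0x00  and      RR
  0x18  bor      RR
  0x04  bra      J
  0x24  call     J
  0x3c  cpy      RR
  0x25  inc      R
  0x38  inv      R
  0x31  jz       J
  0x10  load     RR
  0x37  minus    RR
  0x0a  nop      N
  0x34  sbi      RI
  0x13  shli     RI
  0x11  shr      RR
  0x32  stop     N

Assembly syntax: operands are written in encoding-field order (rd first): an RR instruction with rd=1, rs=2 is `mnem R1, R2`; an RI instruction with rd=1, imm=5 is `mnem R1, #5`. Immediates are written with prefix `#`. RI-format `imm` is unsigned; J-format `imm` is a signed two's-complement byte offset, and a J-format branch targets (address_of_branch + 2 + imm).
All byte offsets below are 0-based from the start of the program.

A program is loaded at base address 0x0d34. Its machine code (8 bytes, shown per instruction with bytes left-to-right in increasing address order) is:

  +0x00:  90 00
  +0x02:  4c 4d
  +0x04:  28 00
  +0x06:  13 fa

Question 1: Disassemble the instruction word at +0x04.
nop

[04] 28 00 → 0x2800
  top 6b → 0xa → nop [N]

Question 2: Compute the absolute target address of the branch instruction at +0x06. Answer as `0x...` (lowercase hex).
0x0d36

[06] 13 fa → 0x13fa
  opcode bits[15:10]=0x4: bra/J
  imm: (w>>0)&0x3ff=0x3fa (s10→-6) → #-6
  target = base 0x0d34 + off 0x06 + 2 + imm -6 = 0x0d36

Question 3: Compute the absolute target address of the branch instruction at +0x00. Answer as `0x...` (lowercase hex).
off 0x00: read 90 00 as big → 0x9000
  op=0x9000>>10=0x24 ⇒ call (J)
  [9:0] imm=0 = #0
  target = base 0x0d34 + off 0x00 + 2 + imm 0 = 0x0d36

0x0d36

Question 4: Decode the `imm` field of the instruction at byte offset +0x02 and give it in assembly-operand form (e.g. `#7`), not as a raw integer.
+0x02: 4c 4d ⇒ word 0x4c4d (big)
  op=0x4c4d>>10=0x13 ⇒ shli (RI)
  [9:8] rd=0 = R0
  [7:0] imm=77 = #77

#77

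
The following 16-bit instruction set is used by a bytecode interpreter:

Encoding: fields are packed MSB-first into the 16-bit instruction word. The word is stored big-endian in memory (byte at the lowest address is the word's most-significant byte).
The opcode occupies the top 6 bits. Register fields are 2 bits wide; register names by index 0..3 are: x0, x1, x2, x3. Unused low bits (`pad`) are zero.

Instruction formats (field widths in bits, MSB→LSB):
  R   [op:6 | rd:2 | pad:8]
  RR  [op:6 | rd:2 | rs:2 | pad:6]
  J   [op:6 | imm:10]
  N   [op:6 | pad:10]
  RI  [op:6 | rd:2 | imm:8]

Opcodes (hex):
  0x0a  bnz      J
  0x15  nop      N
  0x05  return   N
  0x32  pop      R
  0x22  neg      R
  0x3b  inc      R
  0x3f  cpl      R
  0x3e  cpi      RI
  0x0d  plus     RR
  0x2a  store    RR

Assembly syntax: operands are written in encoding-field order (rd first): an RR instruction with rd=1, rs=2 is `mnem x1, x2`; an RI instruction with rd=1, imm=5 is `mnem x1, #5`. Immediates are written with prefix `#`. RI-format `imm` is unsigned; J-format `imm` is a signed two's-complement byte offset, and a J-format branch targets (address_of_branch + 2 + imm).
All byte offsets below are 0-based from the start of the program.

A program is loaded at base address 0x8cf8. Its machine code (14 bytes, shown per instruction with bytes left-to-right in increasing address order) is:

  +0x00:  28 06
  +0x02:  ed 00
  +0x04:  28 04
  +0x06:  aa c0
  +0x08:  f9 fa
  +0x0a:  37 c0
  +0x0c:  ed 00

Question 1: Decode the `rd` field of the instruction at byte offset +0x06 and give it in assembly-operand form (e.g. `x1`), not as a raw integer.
off 0x06: read aa c0 as big → 0xaac0
  op=0xaac0>>10=0x2a ⇒ store (RR)
  [9:8] rd=2 = x2
  [7:6] rs=3 = x3

x2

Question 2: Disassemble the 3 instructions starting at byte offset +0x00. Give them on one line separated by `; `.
bnz #6; inc x1; bnz #4

off 0x00: read 28 06 as big → 0x2806
  opcode bits[15:10]=0xa: bnz/J
  imm@[9:0]=0x6 ⇒ #6
off 0x02: read ed 00 as big → 0xed00
  opcode bits[15:10]=0x3b: inc/R
  rd@[9:8]=0x1 ⇒ x1
off 0x04: read 28 04 as big → 0x2804
  opcode bits[15:10]=0xa: bnz/J
  imm@[9:0]=0x4 ⇒ #4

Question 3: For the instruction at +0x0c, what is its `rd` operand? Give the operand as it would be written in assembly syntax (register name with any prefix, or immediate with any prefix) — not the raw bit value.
x1

+0x0c: ed 00 ⇒ word 0xed00 (big)
  top 6b → 0x3b → inc [R]
  rd@[9:8]=0x1 ⇒ x1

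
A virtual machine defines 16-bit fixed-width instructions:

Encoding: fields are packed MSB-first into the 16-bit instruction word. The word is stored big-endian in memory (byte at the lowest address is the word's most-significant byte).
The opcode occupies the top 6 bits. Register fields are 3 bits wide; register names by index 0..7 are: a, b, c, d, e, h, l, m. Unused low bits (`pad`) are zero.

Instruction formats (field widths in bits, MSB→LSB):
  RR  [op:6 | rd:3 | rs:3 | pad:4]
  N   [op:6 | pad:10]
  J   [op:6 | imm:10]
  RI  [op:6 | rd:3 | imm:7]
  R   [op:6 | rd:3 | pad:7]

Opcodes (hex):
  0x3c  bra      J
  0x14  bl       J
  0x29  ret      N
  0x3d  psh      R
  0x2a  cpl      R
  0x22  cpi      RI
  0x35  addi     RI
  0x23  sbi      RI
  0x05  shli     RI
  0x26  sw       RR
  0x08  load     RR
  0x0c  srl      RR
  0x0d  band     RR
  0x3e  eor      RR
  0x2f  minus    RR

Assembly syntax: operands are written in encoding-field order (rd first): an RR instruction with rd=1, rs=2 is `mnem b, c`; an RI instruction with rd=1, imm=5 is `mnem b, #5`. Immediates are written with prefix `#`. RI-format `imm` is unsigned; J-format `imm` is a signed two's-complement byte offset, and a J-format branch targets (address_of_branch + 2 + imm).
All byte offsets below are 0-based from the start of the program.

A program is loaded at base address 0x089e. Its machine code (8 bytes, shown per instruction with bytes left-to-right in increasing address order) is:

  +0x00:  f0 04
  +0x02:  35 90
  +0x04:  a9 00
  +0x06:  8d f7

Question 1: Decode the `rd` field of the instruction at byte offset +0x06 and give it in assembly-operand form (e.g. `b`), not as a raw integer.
d

off 0x06: read 8d f7 as big → 0x8df7
  op=0x8df7>>10=0x23 ⇒ sbi (RI)
  rd: (w>>7)&0x7=0x3 → d
  imm: (w>>0)&0x7f=0x77 → #119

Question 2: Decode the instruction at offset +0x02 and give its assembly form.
[02] 35 90 → 0x3590
  top 6b → 0xd → band [RR]
  [9:7] rd=3 = d
  [6:4] rs=1 = b

band d, b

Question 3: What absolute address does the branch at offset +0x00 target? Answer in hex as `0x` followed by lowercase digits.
0x08a4

off 0x00: read f0 04 as big → 0xf004
  op=0xf004>>10=0x3c ⇒ bra (J)
  [9:0] imm=4 = #4
  target = base 0x089e + off 0x00 + 2 + imm 4 = 0x08a4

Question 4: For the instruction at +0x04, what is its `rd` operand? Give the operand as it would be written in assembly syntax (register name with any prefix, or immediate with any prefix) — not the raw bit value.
c

off 0x04: read a9 00 as big → 0xa900
  opcode bits[15:10]=0x2a: cpl/R
  rd@[9:7]=0x2 ⇒ c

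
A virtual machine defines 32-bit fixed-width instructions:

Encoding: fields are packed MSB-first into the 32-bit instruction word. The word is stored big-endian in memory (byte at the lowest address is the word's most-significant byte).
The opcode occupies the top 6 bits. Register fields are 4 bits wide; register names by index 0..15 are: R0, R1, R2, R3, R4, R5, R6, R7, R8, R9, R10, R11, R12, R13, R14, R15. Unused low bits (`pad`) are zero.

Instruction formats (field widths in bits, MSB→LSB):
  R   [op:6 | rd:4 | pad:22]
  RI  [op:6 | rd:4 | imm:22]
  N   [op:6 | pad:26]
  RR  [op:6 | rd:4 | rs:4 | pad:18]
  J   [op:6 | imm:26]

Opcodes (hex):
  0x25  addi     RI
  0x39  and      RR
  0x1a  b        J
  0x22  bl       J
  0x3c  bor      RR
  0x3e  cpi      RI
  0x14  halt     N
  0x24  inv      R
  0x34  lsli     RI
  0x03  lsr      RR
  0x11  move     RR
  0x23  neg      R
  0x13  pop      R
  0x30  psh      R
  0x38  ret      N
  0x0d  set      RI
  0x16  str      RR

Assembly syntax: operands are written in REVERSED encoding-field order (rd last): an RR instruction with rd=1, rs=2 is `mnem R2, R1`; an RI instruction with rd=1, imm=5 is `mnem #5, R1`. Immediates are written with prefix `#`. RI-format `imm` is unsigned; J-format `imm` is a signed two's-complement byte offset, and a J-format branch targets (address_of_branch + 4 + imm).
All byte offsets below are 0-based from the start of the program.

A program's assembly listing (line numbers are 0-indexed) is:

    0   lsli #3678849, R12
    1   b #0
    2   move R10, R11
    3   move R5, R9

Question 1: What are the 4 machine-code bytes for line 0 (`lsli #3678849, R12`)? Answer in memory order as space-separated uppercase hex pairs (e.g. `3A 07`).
D3 38 22 81

line 0 (lsli): pack op=0x34:6|rd=12:4|imm=3678849:22 = 0xd3382281; big→ d3 38 22 81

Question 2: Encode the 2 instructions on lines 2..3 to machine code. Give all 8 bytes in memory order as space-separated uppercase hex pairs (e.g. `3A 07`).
L2: move op=0x11:6|rd=11:4|rs=10:4|pad=0:18 ⇒ 0x46e80000 ⇒ big 46 e8 00 00
L3: move op=0x11:6|rd=9:4|rs=5:4|pad=0:18 ⇒ 0x46540000 ⇒ big 46 54 00 00

46 E8 00 00 46 54 00 00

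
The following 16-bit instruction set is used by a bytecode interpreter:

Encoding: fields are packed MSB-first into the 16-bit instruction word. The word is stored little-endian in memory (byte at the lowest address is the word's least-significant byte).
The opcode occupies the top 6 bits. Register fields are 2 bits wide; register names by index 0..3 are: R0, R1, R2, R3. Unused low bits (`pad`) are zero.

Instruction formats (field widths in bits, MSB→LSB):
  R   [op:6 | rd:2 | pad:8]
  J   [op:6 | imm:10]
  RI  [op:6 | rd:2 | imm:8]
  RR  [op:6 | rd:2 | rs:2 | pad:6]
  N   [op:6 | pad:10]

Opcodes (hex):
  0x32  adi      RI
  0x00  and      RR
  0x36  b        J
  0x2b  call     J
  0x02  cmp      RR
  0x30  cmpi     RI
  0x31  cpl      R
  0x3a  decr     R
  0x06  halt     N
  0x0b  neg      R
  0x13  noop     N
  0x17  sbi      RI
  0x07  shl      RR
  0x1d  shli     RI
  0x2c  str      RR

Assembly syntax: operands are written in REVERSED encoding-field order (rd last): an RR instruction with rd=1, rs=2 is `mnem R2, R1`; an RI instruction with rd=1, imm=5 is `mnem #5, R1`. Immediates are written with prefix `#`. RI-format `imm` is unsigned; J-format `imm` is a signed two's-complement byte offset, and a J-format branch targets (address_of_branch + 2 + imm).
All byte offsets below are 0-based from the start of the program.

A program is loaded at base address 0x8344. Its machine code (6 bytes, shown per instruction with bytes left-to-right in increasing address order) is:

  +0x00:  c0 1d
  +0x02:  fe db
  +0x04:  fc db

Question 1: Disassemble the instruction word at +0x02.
b #-2

@+02  little-endian(fe db) = 0xdbfe
  opcode bits[15:10]=0x36: b/J
  [9:0] imm=1022 (s10→-2) = #-2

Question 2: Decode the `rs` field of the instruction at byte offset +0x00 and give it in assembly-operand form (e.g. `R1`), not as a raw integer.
R3

[00] c0 1d → 0x1dc0
  op=0x1dc0>>10=0x7 ⇒ shl (RR)
  rd: (w>>8)&0x3=0x1 → R1
  rs: (w>>6)&0x3=0x3 → R3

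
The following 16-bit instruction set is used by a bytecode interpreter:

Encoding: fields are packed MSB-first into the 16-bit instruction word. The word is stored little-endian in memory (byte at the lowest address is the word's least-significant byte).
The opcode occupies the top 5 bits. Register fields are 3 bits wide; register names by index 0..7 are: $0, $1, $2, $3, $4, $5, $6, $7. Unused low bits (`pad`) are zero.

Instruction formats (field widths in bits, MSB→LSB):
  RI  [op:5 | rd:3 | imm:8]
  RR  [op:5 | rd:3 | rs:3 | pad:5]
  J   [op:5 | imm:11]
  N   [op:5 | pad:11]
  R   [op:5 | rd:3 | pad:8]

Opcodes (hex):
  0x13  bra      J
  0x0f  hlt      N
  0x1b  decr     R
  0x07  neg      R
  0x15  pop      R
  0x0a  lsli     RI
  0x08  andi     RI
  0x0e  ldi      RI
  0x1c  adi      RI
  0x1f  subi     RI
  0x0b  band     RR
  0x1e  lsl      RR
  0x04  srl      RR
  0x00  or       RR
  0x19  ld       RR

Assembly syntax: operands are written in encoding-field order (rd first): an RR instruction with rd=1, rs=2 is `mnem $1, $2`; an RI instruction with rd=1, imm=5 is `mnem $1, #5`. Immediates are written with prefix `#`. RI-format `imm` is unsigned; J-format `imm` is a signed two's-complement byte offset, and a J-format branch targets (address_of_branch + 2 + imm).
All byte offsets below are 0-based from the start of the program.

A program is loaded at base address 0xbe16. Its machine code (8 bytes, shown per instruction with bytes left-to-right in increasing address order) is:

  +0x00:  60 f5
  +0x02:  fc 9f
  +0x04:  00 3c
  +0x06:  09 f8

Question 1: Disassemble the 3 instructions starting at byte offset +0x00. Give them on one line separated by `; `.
lsl $5, $3; bra #-4; neg $4

off 0x00: read 60 f5 as little → 0xf560
  op=0xf560>>11=0x1e ⇒ lsl (RR)
  rd@[10:8]=0x5 ⇒ $5
  rs@[7:5]=0x3 ⇒ $3
off 0x02: read fc 9f as little → 0x9ffc
  op=0x9ffc>>11=0x13 ⇒ bra (J)
  imm@[10:0]=0x7fc (s11→-4) ⇒ #-4
off 0x04: read 00 3c as little → 0x3c00
  op=0x3c00>>11=0x7 ⇒ neg (R)
  rd@[10:8]=0x4 ⇒ $4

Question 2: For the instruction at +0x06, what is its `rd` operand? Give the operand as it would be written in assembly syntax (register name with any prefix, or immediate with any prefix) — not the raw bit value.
off 0x06: read 09 f8 as little → 0xf809
  top 5b → 0x1f → subi [RI]
  [10:8] rd=0 = $0
  [7:0] imm=9 = #9

$0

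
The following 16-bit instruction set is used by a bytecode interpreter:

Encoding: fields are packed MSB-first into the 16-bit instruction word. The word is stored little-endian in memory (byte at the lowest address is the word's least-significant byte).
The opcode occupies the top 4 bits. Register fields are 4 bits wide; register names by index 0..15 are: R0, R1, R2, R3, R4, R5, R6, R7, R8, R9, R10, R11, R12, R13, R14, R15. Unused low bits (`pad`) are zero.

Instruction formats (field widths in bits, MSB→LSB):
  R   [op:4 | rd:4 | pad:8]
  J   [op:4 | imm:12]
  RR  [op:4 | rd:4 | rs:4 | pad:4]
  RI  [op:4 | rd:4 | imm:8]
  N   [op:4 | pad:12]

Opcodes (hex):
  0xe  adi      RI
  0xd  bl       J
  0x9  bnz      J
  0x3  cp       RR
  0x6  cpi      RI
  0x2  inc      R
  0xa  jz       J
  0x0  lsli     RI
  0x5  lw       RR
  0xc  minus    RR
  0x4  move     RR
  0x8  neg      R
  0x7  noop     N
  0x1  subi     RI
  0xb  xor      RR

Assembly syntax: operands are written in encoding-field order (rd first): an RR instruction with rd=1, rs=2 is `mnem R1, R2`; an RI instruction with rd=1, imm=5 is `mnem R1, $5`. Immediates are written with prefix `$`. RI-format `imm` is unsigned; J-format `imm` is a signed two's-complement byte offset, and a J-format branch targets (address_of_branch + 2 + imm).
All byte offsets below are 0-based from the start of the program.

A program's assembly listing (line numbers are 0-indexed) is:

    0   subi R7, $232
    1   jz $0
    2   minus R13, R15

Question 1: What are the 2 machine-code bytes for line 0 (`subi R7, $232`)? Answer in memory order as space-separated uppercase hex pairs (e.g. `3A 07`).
E8 17

0. subi fields op=0x1:4|rd=7:4|imm=232:8 → word 17e8h → e8 17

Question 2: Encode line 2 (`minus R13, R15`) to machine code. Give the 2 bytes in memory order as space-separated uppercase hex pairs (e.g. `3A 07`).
2. minus fields op=0xc:4|rd=13:4|rs=15:4|pad=0:4 → word cdf0h → f0 cd

F0 CD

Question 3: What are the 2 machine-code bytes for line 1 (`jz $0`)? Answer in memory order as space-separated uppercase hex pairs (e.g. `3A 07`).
line 1 (jz): pack op=0xa:4|imm=0:12 = 0xa000; little→ 00 a0

00 A0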